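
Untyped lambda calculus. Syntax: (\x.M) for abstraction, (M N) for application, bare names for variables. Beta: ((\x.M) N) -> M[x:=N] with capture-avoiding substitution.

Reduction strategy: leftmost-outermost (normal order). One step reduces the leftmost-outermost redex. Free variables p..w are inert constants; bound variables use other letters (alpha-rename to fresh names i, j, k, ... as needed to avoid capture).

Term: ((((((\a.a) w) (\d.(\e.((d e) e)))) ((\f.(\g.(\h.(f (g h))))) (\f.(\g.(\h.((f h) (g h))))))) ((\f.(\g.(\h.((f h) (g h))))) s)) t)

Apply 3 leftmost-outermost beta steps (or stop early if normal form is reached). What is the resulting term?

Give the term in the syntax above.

Answer: ((((w (\d.(\e.((d e) e)))) (\g.(\h.(\i.(\j.(((g h) j) (i j))))))) ((\f.(\g.(\h.((f h) (g h))))) s)) t)

Derivation:
Step 0: ((((((\a.a) w) (\d.(\e.((d e) e)))) ((\f.(\g.(\h.(f (g h))))) (\f.(\g.(\h.((f h) (g h))))))) ((\f.(\g.(\h.((f h) (g h))))) s)) t)
Step 1: ((((w (\d.(\e.((d e) e)))) ((\f.(\g.(\h.(f (g h))))) (\f.(\g.(\h.((f h) (g h))))))) ((\f.(\g.(\h.((f h) (g h))))) s)) t)
Step 2: ((((w (\d.(\e.((d e) e)))) (\g.(\h.((\f.(\g.(\h.((f h) (g h))))) (g h))))) ((\f.(\g.(\h.((f h) (g h))))) s)) t)
Step 3: ((((w (\d.(\e.((d e) e)))) (\g.(\h.(\i.(\j.(((g h) j) (i j))))))) ((\f.(\g.(\h.((f h) (g h))))) s)) t)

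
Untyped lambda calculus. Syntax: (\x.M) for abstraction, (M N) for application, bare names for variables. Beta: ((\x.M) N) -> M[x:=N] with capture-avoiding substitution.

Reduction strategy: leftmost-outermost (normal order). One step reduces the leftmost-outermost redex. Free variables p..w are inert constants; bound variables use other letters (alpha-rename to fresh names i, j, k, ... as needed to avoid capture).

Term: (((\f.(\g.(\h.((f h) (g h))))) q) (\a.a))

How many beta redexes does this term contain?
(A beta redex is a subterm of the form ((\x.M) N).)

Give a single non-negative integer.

Term: (((\f.(\g.(\h.((f h) (g h))))) q) (\a.a))
  Redex: ((\f.(\g.(\h.((f h) (g h))))) q)
Total redexes: 1

Answer: 1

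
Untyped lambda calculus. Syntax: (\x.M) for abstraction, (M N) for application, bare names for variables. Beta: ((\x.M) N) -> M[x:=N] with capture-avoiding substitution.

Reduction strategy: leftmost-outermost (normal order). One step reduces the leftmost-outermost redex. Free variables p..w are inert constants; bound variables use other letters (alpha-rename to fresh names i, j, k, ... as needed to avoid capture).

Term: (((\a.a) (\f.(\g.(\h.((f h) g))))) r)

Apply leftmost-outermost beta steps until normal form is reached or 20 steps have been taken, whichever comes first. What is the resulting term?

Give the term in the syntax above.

Answer: (\g.(\h.((r h) g)))

Derivation:
Step 0: (((\a.a) (\f.(\g.(\h.((f h) g))))) r)
Step 1: ((\f.(\g.(\h.((f h) g)))) r)
Step 2: (\g.(\h.((r h) g)))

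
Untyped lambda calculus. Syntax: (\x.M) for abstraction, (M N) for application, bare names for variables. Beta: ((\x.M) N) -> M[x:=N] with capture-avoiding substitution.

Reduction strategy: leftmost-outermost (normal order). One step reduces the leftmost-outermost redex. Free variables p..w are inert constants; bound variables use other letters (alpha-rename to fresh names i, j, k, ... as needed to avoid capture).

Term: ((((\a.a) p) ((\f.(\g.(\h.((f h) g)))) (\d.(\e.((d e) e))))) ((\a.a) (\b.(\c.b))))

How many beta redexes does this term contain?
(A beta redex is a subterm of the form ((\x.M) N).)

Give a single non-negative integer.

Term: ((((\a.a) p) ((\f.(\g.(\h.((f h) g)))) (\d.(\e.((d e) e))))) ((\a.a) (\b.(\c.b))))
  Redex: ((\a.a) p)
  Redex: ((\f.(\g.(\h.((f h) g)))) (\d.(\e.((d e) e))))
  Redex: ((\a.a) (\b.(\c.b)))
Total redexes: 3

Answer: 3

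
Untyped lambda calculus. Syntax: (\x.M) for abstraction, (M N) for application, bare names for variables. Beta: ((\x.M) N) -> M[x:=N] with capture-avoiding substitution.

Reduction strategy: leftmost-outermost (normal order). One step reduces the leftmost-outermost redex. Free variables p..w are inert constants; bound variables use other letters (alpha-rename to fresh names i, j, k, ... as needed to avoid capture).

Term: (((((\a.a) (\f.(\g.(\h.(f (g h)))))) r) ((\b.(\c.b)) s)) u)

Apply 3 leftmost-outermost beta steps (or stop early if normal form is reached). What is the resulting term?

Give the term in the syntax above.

Answer: ((\h.(r (((\b.(\c.b)) s) h))) u)

Derivation:
Step 0: (((((\a.a) (\f.(\g.(\h.(f (g h)))))) r) ((\b.(\c.b)) s)) u)
Step 1: ((((\f.(\g.(\h.(f (g h))))) r) ((\b.(\c.b)) s)) u)
Step 2: (((\g.(\h.(r (g h)))) ((\b.(\c.b)) s)) u)
Step 3: ((\h.(r (((\b.(\c.b)) s) h))) u)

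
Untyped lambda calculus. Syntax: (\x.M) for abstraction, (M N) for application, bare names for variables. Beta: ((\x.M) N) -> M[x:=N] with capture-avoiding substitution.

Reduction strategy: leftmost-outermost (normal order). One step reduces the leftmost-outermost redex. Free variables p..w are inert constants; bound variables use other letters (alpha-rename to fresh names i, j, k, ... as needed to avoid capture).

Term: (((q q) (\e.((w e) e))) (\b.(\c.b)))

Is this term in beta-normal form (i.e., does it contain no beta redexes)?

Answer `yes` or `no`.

Answer: yes

Derivation:
Term: (((q q) (\e.((w e) e))) (\b.(\c.b)))
No beta redexes found.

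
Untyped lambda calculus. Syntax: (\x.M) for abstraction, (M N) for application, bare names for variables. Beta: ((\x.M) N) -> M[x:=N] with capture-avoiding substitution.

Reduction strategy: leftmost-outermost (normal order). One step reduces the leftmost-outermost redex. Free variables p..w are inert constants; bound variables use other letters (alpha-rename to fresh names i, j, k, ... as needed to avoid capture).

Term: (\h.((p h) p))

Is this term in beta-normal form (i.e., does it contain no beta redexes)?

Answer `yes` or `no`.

Term: (\h.((p h) p))
No beta redexes found.

Answer: yes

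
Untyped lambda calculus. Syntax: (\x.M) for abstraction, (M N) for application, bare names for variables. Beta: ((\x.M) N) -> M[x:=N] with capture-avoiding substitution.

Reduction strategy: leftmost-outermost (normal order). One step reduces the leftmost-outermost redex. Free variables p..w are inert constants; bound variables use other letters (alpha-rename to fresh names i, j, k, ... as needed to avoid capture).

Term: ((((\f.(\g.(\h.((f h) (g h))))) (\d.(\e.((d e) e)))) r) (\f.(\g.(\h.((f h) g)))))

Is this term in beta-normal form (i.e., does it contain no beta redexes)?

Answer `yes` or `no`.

Answer: no

Derivation:
Term: ((((\f.(\g.(\h.((f h) (g h))))) (\d.(\e.((d e) e)))) r) (\f.(\g.(\h.((f h) g)))))
Found 1 beta redex(es).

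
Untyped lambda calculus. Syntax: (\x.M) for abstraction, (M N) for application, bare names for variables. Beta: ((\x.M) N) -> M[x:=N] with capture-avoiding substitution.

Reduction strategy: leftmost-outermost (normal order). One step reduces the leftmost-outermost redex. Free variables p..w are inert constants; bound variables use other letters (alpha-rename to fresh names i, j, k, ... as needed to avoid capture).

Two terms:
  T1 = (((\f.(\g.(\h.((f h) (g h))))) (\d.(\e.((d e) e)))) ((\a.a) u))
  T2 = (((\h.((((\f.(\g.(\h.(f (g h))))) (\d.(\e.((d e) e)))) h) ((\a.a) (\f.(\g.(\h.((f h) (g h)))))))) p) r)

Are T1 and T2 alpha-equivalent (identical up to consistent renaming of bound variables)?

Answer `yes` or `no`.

Answer: no

Derivation:
Term 1: (((\f.(\g.(\h.((f h) (g h))))) (\d.(\e.((d e) e)))) ((\a.a) u))
Term 2: (((\h.((((\f.(\g.(\h.(f (g h))))) (\d.(\e.((d e) e)))) h) ((\a.a) (\f.(\g.(\h.((f h) (g h)))))))) p) r)
Alpha-equivalence: compare structure up to binder renaming.
Result: False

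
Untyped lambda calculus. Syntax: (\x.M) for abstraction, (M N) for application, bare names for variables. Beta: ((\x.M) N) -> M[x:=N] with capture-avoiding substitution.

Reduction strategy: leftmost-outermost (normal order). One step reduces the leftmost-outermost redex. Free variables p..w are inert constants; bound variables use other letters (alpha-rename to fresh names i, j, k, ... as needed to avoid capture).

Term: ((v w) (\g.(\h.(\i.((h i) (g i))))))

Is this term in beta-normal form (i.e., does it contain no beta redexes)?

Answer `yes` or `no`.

Answer: yes

Derivation:
Term: ((v w) (\g.(\h.(\i.((h i) (g i))))))
No beta redexes found.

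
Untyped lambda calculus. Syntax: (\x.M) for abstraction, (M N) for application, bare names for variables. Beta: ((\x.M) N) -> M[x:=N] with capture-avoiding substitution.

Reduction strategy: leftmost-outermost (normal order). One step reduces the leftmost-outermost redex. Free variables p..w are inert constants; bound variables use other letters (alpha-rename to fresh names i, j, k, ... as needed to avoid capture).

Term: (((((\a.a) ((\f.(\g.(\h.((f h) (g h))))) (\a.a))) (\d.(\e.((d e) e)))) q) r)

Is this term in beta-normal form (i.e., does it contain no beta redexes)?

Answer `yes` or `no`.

Answer: no

Derivation:
Term: (((((\a.a) ((\f.(\g.(\h.((f h) (g h))))) (\a.a))) (\d.(\e.((d e) e)))) q) r)
Found 2 beta redex(es).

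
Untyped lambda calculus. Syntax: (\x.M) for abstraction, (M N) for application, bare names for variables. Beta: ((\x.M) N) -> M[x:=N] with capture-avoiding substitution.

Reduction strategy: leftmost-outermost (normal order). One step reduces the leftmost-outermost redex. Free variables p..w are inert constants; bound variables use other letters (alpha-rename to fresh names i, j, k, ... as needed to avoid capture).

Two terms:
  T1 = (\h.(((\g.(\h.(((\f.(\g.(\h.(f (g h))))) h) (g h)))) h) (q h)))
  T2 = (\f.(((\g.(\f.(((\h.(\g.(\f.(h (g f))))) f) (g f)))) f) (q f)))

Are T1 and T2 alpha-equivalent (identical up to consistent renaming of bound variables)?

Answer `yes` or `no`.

Term 1: (\h.(((\g.(\h.(((\f.(\g.(\h.(f (g h))))) h) (g h)))) h) (q h)))
Term 2: (\f.(((\g.(\f.(((\h.(\g.(\f.(h (g f))))) f) (g f)))) f) (q f)))
Alpha-equivalence: compare structure up to binder renaming.
Result: True

Answer: yes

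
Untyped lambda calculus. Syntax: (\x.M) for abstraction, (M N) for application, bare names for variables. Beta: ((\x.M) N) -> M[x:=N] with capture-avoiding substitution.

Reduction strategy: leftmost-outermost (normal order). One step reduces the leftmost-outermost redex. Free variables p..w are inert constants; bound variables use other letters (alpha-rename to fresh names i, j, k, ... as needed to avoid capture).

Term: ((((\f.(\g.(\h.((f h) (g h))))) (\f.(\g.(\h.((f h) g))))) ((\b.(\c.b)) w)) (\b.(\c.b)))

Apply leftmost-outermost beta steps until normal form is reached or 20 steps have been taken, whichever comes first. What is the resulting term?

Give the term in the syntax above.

Answer: (\h.h)

Derivation:
Step 0: ((((\f.(\g.(\h.((f h) (g h))))) (\f.(\g.(\h.((f h) g))))) ((\b.(\c.b)) w)) (\b.(\c.b)))
Step 1: (((\g.(\h.(((\f.(\g.(\h.((f h) g)))) h) (g h)))) ((\b.(\c.b)) w)) (\b.(\c.b)))
Step 2: ((\h.(((\f.(\g.(\h.((f h) g)))) h) (((\b.(\c.b)) w) h))) (\b.(\c.b)))
Step 3: (((\f.(\g.(\h.((f h) g)))) (\b.(\c.b))) (((\b.(\c.b)) w) (\b.(\c.b))))
Step 4: ((\g.(\h.(((\b.(\c.b)) h) g))) (((\b.(\c.b)) w) (\b.(\c.b))))
Step 5: (\h.(((\b.(\c.b)) h) (((\b.(\c.b)) w) (\b.(\c.b)))))
Step 6: (\h.((\c.h) (((\b.(\c.b)) w) (\b.(\c.b)))))
Step 7: (\h.h)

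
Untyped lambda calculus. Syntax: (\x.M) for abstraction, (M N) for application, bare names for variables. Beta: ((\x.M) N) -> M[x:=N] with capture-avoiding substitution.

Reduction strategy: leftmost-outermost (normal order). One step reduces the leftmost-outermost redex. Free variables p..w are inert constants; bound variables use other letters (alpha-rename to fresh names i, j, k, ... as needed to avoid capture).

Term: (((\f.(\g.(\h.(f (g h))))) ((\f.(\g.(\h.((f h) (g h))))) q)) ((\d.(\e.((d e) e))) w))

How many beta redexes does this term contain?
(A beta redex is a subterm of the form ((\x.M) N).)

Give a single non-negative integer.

Answer: 3

Derivation:
Term: (((\f.(\g.(\h.(f (g h))))) ((\f.(\g.(\h.((f h) (g h))))) q)) ((\d.(\e.((d e) e))) w))
  Redex: ((\f.(\g.(\h.(f (g h))))) ((\f.(\g.(\h.((f h) (g h))))) q))
  Redex: ((\f.(\g.(\h.((f h) (g h))))) q)
  Redex: ((\d.(\e.((d e) e))) w)
Total redexes: 3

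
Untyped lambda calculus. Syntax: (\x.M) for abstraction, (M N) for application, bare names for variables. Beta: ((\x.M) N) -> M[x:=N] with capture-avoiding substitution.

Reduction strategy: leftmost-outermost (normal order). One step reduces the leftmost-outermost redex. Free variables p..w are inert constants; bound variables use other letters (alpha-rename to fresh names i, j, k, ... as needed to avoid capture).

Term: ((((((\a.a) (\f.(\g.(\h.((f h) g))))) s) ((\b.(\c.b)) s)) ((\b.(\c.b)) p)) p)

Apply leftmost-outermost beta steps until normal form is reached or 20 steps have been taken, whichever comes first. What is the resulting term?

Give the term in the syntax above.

Answer: (((s (\c.p)) (\c.s)) p)

Derivation:
Step 0: ((((((\a.a) (\f.(\g.(\h.((f h) g))))) s) ((\b.(\c.b)) s)) ((\b.(\c.b)) p)) p)
Step 1: (((((\f.(\g.(\h.((f h) g)))) s) ((\b.(\c.b)) s)) ((\b.(\c.b)) p)) p)
Step 2: ((((\g.(\h.((s h) g))) ((\b.(\c.b)) s)) ((\b.(\c.b)) p)) p)
Step 3: (((\h.((s h) ((\b.(\c.b)) s))) ((\b.(\c.b)) p)) p)
Step 4: (((s ((\b.(\c.b)) p)) ((\b.(\c.b)) s)) p)
Step 5: (((s (\c.p)) ((\b.(\c.b)) s)) p)
Step 6: (((s (\c.p)) (\c.s)) p)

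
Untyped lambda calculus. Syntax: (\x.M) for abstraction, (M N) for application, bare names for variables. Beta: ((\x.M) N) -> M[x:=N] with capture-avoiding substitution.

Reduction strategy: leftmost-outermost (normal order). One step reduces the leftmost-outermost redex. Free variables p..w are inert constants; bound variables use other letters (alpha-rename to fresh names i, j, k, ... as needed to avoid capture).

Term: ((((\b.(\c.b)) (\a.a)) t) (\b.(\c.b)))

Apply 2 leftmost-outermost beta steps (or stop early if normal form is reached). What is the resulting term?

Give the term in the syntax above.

Answer: ((\a.a) (\b.(\c.b)))

Derivation:
Step 0: ((((\b.(\c.b)) (\a.a)) t) (\b.(\c.b)))
Step 1: (((\c.(\a.a)) t) (\b.(\c.b)))
Step 2: ((\a.a) (\b.(\c.b)))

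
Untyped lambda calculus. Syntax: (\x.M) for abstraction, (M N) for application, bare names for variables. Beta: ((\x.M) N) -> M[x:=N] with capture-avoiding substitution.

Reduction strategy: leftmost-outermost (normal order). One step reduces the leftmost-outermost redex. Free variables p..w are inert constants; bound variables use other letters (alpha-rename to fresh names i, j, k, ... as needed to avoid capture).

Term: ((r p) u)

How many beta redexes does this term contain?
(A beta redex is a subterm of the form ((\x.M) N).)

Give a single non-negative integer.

Answer: 0

Derivation:
Term: ((r p) u)
  (no redexes)
Total redexes: 0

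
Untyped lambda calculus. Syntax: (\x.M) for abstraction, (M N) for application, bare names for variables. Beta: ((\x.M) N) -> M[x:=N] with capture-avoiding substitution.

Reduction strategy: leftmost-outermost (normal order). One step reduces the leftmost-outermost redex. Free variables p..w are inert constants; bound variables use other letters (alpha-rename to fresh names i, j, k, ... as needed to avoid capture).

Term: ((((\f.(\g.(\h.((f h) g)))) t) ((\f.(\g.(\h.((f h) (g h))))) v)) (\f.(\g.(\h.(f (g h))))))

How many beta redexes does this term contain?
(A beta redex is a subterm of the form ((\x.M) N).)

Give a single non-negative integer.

Term: ((((\f.(\g.(\h.((f h) g)))) t) ((\f.(\g.(\h.((f h) (g h))))) v)) (\f.(\g.(\h.(f (g h))))))
  Redex: ((\f.(\g.(\h.((f h) g)))) t)
  Redex: ((\f.(\g.(\h.((f h) (g h))))) v)
Total redexes: 2

Answer: 2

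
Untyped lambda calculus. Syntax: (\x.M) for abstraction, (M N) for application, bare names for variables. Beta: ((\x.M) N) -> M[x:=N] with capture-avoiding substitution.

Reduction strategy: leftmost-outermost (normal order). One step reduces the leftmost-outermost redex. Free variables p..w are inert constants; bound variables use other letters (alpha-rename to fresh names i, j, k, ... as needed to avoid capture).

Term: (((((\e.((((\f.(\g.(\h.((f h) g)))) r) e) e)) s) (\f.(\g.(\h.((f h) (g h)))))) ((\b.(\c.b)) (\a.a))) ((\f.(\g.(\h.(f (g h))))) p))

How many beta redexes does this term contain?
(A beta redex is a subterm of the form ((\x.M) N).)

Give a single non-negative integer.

Term: (((((\e.((((\f.(\g.(\h.((f h) g)))) r) e) e)) s) (\f.(\g.(\h.((f h) (g h)))))) ((\b.(\c.b)) (\a.a))) ((\f.(\g.(\h.(f (g h))))) p))
  Redex: ((\e.((((\f.(\g.(\h.((f h) g)))) r) e) e)) s)
  Redex: ((\f.(\g.(\h.((f h) g)))) r)
  Redex: ((\b.(\c.b)) (\a.a))
  Redex: ((\f.(\g.(\h.(f (g h))))) p)
Total redexes: 4

Answer: 4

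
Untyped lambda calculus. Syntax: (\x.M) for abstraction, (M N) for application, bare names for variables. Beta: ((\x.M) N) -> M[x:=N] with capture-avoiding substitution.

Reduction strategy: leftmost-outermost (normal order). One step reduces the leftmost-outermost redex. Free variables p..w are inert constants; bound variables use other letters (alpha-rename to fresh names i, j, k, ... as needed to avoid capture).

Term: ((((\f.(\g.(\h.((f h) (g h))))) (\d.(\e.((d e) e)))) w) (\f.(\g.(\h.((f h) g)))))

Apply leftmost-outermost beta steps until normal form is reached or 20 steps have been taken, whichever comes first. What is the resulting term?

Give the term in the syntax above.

Step 0: ((((\f.(\g.(\h.((f h) (g h))))) (\d.(\e.((d e) e)))) w) (\f.(\g.(\h.((f h) g)))))
Step 1: (((\g.(\h.(((\d.(\e.((d e) e))) h) (g h)))) w) (\f.(\g.(\h.((f h) g)))))
Step 2: ((\h.(((\d.(\e.((d e) e))) h) (w h))) (\f.(\g.(\h.((f h) g)))))
Step 3: (((\d.(\e.((d e) e))) (\f.(\g.(\h.((f h) g))))) (w (\f.(\g.(\h.((f h) g))))))
Step 4: ((\e.(((\f.(\g.(\h.((f h) g)))) e) e)) (w (\f.(\g.(\h.((f h) g))))))
Step 5: (((\f.(\g.(\h.((f h) g)))) (w (\f.(\g.(\h.((f h) g)))))) (w (\f.(\g.(\h.((f h) g))))))
Step 6: ((\g.(\h.(((w (\f.(\g.(\h.((f h) g))))) h) g))) (w (\f.(\g.(\h.((f h) g))))))
Step 7: (\h.(((w (\f.(\g.(\h.((f h) g))))) h) (w (\f.(\g.(\h.((f h) g)))))))

Answer: (\h.(((w (\f.(\g.(\h.((f h) g))))) h) (w (\f.(\g.(\h.((f h) g)))))))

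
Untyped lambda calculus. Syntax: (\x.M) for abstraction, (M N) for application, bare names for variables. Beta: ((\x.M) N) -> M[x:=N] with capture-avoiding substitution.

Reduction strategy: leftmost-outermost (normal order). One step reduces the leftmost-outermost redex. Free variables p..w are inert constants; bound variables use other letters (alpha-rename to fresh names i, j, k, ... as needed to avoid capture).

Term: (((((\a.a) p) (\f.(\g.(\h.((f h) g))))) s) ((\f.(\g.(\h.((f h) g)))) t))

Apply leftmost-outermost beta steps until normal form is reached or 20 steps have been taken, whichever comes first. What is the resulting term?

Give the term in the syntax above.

Answer: (((p (\f.(\g.(\h.((f h) g))))) s) (\g.(\h.((t h) g))))

Derivation:
Step 0: (((((\a.a) p) (\f.(\g.(\h.((f h) g))))) s) ((\f.(\g.(\h.((f h) g)))) t))
Step 1: (((p (\f.(\g.(\h.((f h) g))))) s) ((\f.(\g.(\h.((f h) g)))) t))
Step 2: (((p (\f.(\g.(\h.((f h) g))))) s) (\g.(\h.((t h) g))))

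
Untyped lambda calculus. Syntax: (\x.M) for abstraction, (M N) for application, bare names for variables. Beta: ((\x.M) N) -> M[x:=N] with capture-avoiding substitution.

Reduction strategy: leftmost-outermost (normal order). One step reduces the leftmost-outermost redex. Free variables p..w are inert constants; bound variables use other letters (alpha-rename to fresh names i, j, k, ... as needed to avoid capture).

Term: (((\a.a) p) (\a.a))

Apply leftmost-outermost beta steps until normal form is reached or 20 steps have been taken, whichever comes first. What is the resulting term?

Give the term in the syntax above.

Answer: (p (\a.a))

Derivation:
Step 0: (((\a.a) p) (\a.a))
Step 1: (p (\a.a))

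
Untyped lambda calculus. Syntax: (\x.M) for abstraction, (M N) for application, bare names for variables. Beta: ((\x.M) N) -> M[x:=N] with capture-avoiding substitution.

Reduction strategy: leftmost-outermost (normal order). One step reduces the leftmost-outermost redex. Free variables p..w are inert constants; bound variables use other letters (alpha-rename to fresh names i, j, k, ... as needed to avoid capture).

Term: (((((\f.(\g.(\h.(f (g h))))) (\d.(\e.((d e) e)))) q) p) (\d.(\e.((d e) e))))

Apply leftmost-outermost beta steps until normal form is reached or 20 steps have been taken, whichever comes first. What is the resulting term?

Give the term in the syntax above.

Answer: (((q p) (\d.(\e.((d e) e)))) (\d.(\e.((d e) e))))

Derivation:
Step 0: (((((\f.(\g.(\h.(f (g h))))) (\d.(\e.((d e) e)))) q) p) (\d.(\e.((d e) e))))
Step 1: ((((\g.(\h.((\d.(\e.((d e) e))) (g h)))) q) p) (\d.(\e.((d e) e))))
Step 2: (((\h.((\d.(\e.((d e) e))) (q h))) p) (\d.(\e.((d e) e))))
Step 3: (((\d.(\e.((d e) e))) (q p)) (\d.(\e.((d e) e))))
Step 4: ((\e.(((q p) e) e)) (\d.(\e.((d e) e))))
Step 5: (((q p) (\d.(\e.((d e) e)))) (\d.(\e.((d e) e))))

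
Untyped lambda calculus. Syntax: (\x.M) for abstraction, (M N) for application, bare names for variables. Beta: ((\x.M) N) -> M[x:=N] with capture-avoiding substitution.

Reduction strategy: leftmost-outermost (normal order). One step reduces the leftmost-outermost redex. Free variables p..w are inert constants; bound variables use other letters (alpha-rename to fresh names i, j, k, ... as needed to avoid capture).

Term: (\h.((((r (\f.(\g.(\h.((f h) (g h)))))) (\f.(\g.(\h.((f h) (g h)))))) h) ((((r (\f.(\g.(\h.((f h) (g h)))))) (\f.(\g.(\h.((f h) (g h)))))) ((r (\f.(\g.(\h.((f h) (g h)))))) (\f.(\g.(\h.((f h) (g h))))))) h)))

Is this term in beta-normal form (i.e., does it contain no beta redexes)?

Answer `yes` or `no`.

Term: (\h.((((r (\f.(\g.(\h.((f h) (g h)))))) (\f.(\g.(\h.((f h) (g h)))))) h) ((((r (\f.(\g.(\h.((f h) (g h)))))) (\f.(\g.(\h.((f h) (g h)))))) ((r (\f.(\g.(\h.((f h) (g h)))))) (\f.(\g.(\h.((f h) (g h))))))) h)))
No beta redexes found.

Answer: yes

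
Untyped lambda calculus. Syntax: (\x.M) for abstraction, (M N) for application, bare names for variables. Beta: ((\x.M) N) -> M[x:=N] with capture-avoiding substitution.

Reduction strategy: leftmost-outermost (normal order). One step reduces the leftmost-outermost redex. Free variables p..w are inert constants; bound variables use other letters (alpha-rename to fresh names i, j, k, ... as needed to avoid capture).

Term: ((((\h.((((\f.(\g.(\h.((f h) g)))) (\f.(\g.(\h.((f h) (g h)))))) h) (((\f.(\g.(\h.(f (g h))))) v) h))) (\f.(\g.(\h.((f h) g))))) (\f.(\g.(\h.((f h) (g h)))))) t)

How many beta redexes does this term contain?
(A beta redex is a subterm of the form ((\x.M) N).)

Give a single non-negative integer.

Term: ((((\h.((((\f.(\g.(\h.((f h) g)))) (\f.(\g.(\h.((f h) (g h)))))) h) (((\f.(\g.(\h.(f (g h))))) v) h))) (\f.(\g.(\h.((f h) g))))) (\f.(\g.(\h.((f h) (g h)))))) t)
  Redex: ((\h.((((\f.(\g.(\h.((f h) g)))) (\f.(\g.(\h.((f h) (g h)))))) h) (((\f.(\g.(\h.(f (g h))))) v) h))) (\f.(\g.(\h.((f h) g)))))
  Redex: ((\f.(\g.(\h.((f h) g)))) (\f.(\g.(\h.((f h) (g h))))))
  Redex: ((\f.(\g.(\h.(f (g h))))) v)
Total redexes: 3

Answer: 3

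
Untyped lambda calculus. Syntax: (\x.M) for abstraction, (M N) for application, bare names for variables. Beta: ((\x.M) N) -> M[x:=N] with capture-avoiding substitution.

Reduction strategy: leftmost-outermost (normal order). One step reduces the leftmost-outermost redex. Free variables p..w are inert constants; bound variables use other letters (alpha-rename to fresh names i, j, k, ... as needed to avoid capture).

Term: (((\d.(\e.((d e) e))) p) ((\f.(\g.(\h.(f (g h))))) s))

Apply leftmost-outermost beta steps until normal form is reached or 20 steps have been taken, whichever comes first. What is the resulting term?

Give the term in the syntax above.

Step 0: (((\d.(\e.((d e) e))) p) ((\f.(\g.(\h.(f (g h))))) s))
Step 1: ((\e.((p e) e)) ((\f.(\g.(\h.(f (g h))))) s))
Step 2: ((p ((\f.(\g.(\h.(f (g h))))) s)) ((\f.(\g.(\h.(f (g h))))) s))
Step 3: ((p (\g.(\h.(s (g h))))) ((\f.(\g.(\h.(f (g h))))) s))
Step 4: ((p (\g.(\h.(s (g h))))) (\g.(\h.(s (g h)))))

Answer: ((p (\g.(\h.(s (g h))))) (\g.(\h.(s (g h)))))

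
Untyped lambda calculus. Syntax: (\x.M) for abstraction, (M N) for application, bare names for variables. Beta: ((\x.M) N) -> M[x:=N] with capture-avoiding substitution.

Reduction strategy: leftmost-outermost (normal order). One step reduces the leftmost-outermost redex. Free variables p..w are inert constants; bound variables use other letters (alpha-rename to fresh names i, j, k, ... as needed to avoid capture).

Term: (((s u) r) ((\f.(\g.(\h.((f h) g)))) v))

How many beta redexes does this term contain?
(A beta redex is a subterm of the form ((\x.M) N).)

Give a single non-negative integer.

Term: (((s u) r) ((\f.(\g.(\h.((f h) g)))) v))
  Redex: ((\f.(\g.(\h.((f h) g)))) v)
Total redexes: 1

Answer: 1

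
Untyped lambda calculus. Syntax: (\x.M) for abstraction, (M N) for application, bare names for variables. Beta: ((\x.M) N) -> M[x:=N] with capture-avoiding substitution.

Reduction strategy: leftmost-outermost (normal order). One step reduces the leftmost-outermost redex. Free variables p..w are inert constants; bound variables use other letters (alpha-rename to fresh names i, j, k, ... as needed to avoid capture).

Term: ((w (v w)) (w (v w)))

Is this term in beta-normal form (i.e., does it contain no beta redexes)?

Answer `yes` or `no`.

Answer: yes

Derivation:
Term: ((w (v w)) (w (v w)))
No beta redexes found.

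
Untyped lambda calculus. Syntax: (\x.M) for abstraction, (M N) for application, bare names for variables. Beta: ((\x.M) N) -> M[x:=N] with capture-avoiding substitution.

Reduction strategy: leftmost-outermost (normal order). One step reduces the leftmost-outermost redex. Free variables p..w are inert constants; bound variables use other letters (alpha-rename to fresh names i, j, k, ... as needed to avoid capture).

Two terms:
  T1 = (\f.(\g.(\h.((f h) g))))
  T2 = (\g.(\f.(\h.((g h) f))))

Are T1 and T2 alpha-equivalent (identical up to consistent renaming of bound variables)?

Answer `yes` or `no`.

Answer: yes

Derivation:
Term 1: (\f.(\g.(\h.((f h) g))))
Term 2: (\g.(\f.(\h.((g h) f))))
Alpha-equivalence: compare structure up to binder renaming.
Result: True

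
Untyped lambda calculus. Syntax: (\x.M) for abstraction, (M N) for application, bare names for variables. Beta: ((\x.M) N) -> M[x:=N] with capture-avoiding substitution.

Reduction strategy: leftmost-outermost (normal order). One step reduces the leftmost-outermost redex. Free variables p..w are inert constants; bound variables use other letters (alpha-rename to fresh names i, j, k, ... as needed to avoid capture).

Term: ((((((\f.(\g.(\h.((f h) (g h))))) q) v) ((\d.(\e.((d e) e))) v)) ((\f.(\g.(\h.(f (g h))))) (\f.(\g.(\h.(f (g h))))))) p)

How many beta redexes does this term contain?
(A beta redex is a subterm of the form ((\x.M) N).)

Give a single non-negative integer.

Term: ((((((\f.(\g.(\h.((f h) (g h))))) q) v) ((\d.(\e.((d e) e))) v)) ((\f.(\g.(\h.(f (g h))))) (\f.(\g.(\h.(f (g h))))))) p)
  Redex: ((\f.(\g.(\h.((f h) (g h))))) q)
  Redex: ((\d.(\e.((d e) e))) v)
  Redex: ((\f.(\g.(\h.(f (g h))))) (\f.(\g.(\h.(f (g h))))))
Total redexes: 3

Answer: 3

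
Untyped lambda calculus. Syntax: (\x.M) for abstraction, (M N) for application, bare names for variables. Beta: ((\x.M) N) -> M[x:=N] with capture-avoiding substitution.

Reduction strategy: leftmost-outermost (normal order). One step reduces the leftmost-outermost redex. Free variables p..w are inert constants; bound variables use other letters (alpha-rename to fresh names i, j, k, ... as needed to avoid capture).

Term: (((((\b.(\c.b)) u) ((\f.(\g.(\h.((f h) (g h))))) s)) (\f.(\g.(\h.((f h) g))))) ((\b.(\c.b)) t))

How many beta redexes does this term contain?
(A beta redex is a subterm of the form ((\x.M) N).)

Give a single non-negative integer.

Term: (((((\b.(\c.b)) u) ((\f.(\g.(\h.((f h) (g h))))) s)) (\f.(\g.(\h.((f h) g))))) ((\b.(\c.b)) t))
  Redex: ((\b.(\c.b)) u)
  Redex: ((\f.(\g.(\h.((f h) (g h))))) s)
  Redex: ((\b.(\c.b)) t)
Total redexes: 3

Answer: 3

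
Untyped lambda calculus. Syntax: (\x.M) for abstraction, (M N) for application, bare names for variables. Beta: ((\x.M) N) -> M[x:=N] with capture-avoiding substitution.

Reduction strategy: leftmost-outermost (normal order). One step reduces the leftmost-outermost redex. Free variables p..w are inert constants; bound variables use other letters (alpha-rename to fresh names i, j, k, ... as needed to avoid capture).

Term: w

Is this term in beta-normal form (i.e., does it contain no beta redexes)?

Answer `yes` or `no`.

Term: w
No beta redexes found.

Answer: yes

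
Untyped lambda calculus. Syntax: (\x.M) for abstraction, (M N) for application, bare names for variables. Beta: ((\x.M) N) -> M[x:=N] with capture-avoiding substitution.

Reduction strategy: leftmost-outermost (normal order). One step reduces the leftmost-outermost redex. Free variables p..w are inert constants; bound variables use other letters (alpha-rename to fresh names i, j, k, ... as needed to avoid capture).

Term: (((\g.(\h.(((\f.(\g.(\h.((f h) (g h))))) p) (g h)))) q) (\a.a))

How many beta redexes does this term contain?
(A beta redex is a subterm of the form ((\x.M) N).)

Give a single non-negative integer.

Answer: 2

Derivation:
Term: (((\g.(\h.(((\f.(\g.(\h.((f h) (g h))))) p) (g h)))) q) (\a.a))
  Redex: ((\g.(\h.(((\f.(\g.(\h.((f h) (g h))))) p) (g h)))) q)
  Redex: ((\f.(\g.(\h.((f h) (g h))))) p)
Total redexes: 2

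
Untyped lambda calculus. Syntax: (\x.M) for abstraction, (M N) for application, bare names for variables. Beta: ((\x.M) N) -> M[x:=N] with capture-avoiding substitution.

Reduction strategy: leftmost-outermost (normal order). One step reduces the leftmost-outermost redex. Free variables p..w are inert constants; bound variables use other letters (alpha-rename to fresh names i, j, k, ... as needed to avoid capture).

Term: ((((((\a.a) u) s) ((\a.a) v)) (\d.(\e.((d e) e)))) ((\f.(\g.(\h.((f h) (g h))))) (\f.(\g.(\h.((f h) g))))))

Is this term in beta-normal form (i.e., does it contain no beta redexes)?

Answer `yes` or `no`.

Term: ((((((\a.a) u) s) ((\a.a) v)) (\d.(\e.((d e) e)))) ((\f.(\g.(\h.((f h) (g h))))) (\f.(\g.(\h.((f h) g))))))
Found 3 beta redex(es).

Answer: no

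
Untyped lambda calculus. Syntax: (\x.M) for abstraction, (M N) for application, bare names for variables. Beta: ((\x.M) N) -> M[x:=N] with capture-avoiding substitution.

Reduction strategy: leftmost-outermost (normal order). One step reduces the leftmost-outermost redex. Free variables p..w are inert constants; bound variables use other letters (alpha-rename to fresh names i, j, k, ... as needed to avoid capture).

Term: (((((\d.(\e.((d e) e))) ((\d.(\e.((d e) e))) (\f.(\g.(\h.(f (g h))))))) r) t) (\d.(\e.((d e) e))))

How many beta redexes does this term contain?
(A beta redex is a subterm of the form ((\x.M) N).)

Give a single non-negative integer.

Term: (((((\d.(\e.((d e) e))) ((\d.(\e.((d e) e))) (\f.(\g.(\h.(f (g h))))))) r) t) (\d.(\e.((d e) e))))
  Redex: ((\d.(\e.((d e) e))) ((\d.(\e.((d e) e))) (\f.(\g.(\h.(f (g h)))))))
  Redex: ((\d.(\e.((d e) e))) (\f.(\g.(\h.(f (g h))))))
Total redexes: 2

Answer: 2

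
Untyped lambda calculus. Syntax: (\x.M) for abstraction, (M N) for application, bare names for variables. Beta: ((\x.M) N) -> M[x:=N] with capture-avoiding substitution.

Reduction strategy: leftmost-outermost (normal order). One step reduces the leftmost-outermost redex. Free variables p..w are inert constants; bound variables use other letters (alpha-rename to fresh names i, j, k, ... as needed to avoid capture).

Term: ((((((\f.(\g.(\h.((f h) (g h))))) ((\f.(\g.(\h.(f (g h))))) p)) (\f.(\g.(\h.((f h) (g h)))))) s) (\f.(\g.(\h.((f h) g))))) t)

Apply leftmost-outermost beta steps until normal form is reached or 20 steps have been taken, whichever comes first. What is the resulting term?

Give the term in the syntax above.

Step 0: ((((((\f.(\g.(\h.((f h) (g h))))) ((\f.(\g.(\h.(f (g h))))) p)) (\f.(\g.(\h.((f h) (g h)))))) s) (\f.(\g.(\h.((f h) g))))) t)
Step 1: (((((\g.(\h.((((\f.(\g.(\h.(f (g h))))) p) h) (g h)))) (\f.(\g.(\h.((f h) (g h)))))) s) (\f.(\g.(\h.((f h) g))))) t)
Step 2: ((((\h.((((\f.(\g.(\h.(f (g h))))) p) h) ((\f.(\g.(\h.((f h) (g h))))) h))) s) (\f.(\g.(\h.((f h) g))))) t)
Step 3: ((((((\f.(\g.(\h.(f (g h))))) p) s) ((\f.(\g.(\h.((f h) (g h))))) s)) (\f.(\g.(\h.((f h) g))))) t)
Step 4: (((((\g.(\h.(p (g h)))) s) ((\f.(\g.(\h.((f h) (g h))))) s)) (\f.(\g.(\h.((f h) g))))) t)
Step 5: ((((\h.(p (s h))) ((\f.(\g.(\h.((f h) (g h))))) s)) (\f.(\g.(\h.((f h) g))))) t)
Step 6: (((p (s ((\f.(\g.(\h.((f h) (g h))))) s))) (\f.(\g.(\h.((f h) g))))) t)
Step 7: (((p (s (\g.(\h.((s h) (g h)))))) (\f.(\g.(\h.((f h) g))))) t)

Answer: (((p (s (\g.(\h.((s h) (g h)))))) (\f.(\g.(\h.((f h) g))))) t)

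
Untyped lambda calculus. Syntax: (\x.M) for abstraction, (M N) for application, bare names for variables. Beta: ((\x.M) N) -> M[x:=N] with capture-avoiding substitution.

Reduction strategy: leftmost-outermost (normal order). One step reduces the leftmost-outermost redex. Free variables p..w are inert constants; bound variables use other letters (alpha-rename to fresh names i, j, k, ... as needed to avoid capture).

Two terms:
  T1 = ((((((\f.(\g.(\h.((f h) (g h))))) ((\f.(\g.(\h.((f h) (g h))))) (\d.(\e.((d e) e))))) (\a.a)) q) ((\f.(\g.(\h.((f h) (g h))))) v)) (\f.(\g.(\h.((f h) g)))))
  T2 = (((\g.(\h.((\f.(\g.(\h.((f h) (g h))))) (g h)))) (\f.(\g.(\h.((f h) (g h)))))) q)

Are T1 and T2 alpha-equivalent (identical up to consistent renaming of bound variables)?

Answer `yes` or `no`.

Term 1: ((((((\f.(\g.(\h.((f h) (g h))))) ((\f.(\g.(\h.((f h) (g h))))) (\d.(\e.((d e) e))))) (\a.a)) q) ((\f.(\g.(\h.((f h) (g h))))) v)) (\f.(\g.(\h.((f h) g)))))
Term 2: (((\g.(\h.((\f.(\g.(\h.((f h) (g h))))) (g h)))) (\f.(\g.(\h.((f h) (g h)))))) q)
Alpha-equivalence: compare structure up to binder renaming.
Result: False

Answer: no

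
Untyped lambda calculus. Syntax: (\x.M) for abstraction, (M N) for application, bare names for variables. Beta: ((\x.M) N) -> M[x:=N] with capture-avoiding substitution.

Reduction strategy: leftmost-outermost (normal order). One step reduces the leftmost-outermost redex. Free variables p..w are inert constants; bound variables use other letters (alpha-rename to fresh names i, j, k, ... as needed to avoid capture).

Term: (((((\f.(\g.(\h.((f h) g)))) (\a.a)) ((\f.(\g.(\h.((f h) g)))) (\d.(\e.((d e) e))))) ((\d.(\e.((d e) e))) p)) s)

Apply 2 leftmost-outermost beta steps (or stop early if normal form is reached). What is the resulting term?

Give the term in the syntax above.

Step 0: (((((\f.(\g.(\h.((f h) g)))) (\a.a)) ((\f.(\g.(\h.((f h) g)))) (\d.(\e.((d e) e))))) ((\d.(\e.((d e) e))) p)) s)
Step 1: ((((\g.(\h.(((\a.a) h) g))) ((\f.(\g.(\h.((f h) g)))) (\d.(\e.((d e) e))))) ((\d.(\e.((d e) e))) p)) s)
Step 2: (((\h.(((\a.a) h) ((\f.(\g.(\h.((f h) g)))) (\d.(\e.((d e) e)))))) ((\d.(\e.((d e) e))) p)) s)

Answer: (((\h.(((\a.a) h) ((\f.(\g.(\h.((f h) g)))) (\d.(\e.((d e) e)))))) ((\d.(\e.((d e) e))) p)) s)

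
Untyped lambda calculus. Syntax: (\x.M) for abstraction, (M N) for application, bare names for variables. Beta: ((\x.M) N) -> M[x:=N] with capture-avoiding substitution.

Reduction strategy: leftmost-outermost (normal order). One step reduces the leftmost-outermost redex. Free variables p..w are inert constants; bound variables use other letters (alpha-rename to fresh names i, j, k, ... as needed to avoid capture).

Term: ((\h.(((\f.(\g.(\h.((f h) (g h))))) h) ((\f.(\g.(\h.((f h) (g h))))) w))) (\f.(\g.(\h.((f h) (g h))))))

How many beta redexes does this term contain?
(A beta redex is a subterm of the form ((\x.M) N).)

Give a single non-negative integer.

Answer: 3

Derivation:
Term: ((\h.(((\f.(\g.(\h.((f h) (g h))))) h) ((\f.(\g.(\h.((f h) (g h))))) w))) (\f.(\g.(\h.((f h) (g h))))))
  Redex: ((\h.(((\f.(\g.(\h.((f h) (g h))))) h) ((\f.(\g.(\h.((f h) (g h))))) w))) (\f.(\g.(\h.((f h) (g h))))))
  Redex: ((\f.(\g.(\h.((f h) (g h))))) h)
  Redex: ((\f.(\g.(\h.((f h) (g h))))) w)
Total redexes: 3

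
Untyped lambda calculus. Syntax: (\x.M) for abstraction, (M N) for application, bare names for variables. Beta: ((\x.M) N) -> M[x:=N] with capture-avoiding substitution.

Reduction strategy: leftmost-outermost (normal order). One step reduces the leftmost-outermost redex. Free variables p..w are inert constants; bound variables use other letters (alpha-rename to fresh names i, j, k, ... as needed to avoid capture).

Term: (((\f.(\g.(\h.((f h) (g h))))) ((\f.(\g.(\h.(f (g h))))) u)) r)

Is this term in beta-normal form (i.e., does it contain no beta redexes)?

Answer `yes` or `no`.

Term: (((\f.(\g.(\h.((f h) (g h))))) ((\f.(\g.(\h.(f (g h))))) u)) r)
Found 2 beta redex(es).

Answer: no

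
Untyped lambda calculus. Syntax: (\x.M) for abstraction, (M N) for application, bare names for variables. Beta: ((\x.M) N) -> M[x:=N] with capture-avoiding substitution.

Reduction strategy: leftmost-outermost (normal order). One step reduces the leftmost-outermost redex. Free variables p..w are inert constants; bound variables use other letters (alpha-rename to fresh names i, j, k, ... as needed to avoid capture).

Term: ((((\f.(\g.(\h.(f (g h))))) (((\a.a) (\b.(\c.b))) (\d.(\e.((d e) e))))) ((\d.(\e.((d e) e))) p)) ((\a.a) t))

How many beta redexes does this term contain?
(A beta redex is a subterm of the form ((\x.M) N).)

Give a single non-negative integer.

Answer: 4

Derivation:
Term: ((((\f.(\g.(\h.(f (g h))))) (((\a.a) (\b.(\c.b))) (\d.(\e.((d e) e))))) ((\d.(\e.((d e) e))) p)) ((\a.a) t))
  Redex: ((\f.(\g.(\h.(f (g h))))) (((\a.a) (\b.(\c.b))) (\d.(\e.((d e) e)))))
  Redex: ((\a.a) (\b.(\c.b)))
  Redex: ((\d.(\e.((d e) e))) p)
  Redex: ((\a.a) t)
Total redexes: 4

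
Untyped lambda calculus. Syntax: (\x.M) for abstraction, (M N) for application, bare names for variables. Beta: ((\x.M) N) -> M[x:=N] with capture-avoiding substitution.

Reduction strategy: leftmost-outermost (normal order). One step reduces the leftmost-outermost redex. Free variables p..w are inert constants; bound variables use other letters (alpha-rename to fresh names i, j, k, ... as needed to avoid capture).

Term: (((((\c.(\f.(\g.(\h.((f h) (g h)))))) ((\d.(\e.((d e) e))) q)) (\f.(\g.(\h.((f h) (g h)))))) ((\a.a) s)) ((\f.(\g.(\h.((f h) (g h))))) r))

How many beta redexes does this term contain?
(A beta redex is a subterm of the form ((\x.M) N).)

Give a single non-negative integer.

Term: (((((\c.(\f.(\g.(\h.((f h) (g h)))))) ((\d.(\e.((d e) e))) q)) (\f.(\g.(\h.((f h) (g h)))))) ((\a.a) s)) ((\f.(\g.(\h.((f h) (g h))))) r))
  Redex: ((\c.(\f.(\g.(\h.((f h) (g h)))))) ((\d.(\e.((d e) e))) q))
  Redex: ((\d.(\e.((d e) e))) q)
  Redex: ((\a.a) s)
  Redex: ((\f.(\g.(\h.((f h) (g h))))) r)
Total redexes: 4

Answer: 4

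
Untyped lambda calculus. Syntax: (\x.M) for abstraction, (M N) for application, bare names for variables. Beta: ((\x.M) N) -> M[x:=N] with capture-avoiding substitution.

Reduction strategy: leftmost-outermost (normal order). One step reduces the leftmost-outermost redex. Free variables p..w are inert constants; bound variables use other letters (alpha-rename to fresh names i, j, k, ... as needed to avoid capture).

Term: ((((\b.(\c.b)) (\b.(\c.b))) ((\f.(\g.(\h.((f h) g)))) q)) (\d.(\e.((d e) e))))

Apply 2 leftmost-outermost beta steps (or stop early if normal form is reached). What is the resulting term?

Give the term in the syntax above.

Answer: ((\b.(\c.b)) (\d.(\e.((d e) e))))

Derivation:
Step 0: ((((\b.(\c.b)) (\b.(\c.b))) ((\f.(\g.(\h.((f h) g)))) q)) (\d.(\e.((d e) e))))
Step 1: (((\c.(\b.(\c.b))) ((\f.(\g.(\h.((f h) g)))) q)) (\d.(\e.((d e) e))))
Step 2: ((\b.(\c.b)) (\d.(\e.((d e) e))))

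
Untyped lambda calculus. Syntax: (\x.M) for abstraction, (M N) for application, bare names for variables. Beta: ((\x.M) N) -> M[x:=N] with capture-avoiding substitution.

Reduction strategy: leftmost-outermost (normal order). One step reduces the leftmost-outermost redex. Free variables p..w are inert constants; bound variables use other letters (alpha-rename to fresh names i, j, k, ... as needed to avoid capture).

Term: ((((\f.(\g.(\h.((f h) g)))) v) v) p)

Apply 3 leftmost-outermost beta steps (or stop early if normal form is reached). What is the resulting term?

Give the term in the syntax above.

Answer: ((v p) v)

Derivation:
Step 0: ((((\f.(\g.(\h.((f h) g)))) v) v) p)
Step 1: (((\g.(\h.((v h) g))) v) p)
Step 2: ((\h.((v h) v)) p)
Step 3: ((v p) v)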